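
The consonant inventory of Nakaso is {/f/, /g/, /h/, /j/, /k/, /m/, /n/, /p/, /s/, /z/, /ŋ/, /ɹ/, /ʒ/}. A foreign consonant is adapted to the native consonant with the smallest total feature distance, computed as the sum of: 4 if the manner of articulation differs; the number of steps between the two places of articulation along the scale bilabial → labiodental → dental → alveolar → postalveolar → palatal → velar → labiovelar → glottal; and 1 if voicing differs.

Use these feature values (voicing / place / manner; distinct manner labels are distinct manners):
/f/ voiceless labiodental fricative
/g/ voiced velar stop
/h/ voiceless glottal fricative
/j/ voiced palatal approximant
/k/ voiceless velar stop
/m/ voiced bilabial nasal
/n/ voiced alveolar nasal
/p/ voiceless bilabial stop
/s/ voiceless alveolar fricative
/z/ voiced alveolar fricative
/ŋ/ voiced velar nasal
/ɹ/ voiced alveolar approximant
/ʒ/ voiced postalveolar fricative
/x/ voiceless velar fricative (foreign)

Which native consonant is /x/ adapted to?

/h/ is closest: same manner (fricative), place distance 2 (velar→glottal), same voicing; total 2. Next closest is /s/ at distance 3.

h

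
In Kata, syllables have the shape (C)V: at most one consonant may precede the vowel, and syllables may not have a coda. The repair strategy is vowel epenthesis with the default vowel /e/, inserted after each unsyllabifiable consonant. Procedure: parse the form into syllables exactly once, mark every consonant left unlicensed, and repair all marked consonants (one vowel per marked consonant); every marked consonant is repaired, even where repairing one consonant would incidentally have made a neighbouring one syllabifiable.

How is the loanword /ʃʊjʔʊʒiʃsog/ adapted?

ʃʊjeʔʊʒiʃesoge

Syllabifying with onset maximization leaves /j/, /ʃ/, /g/ stranded (no codas are permitted; onsets are limited to one consonant).
Inserting the epenthetic vowel yields /j/ → /je/, /ʃ/ → /ʃe/, /g/ → /ge/.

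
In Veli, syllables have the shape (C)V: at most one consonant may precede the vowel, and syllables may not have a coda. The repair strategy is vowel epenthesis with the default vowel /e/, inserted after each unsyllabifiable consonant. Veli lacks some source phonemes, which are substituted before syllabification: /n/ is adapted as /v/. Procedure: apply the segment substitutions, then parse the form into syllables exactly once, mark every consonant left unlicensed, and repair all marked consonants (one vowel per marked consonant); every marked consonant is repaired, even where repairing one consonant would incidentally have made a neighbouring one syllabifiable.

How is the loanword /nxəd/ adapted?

Substitution: /n/ → /v/, giving /vxəd/.
Syllabifying with onset maximization leaves /v/, /d/ stranded (no codas are permitted; onsets are limited to one consonant).
Inserting the epenthetic vowel yields /v/ → /ve/, /d/ → /de/.

vexəde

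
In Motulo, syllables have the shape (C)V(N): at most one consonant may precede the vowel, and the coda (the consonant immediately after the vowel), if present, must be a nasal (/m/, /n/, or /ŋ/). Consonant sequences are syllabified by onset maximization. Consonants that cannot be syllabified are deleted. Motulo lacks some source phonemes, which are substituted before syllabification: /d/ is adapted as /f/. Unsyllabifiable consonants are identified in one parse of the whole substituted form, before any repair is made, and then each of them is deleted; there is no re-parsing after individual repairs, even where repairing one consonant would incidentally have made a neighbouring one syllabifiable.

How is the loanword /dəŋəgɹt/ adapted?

Substitution: /d/ → /f/, giving /fəŋəgɹt/.
The consonants /g/, /ɹ/, /t/ cannot be parsed into a legal (C)V(N) syllable (only a nasal (/m/, /n/, or /ŋ/) is licensed in coda position; onsets are limited to one consonant).
Deleting the stranded consonants removes /g/, /ɹ/, /t/.

fəŋə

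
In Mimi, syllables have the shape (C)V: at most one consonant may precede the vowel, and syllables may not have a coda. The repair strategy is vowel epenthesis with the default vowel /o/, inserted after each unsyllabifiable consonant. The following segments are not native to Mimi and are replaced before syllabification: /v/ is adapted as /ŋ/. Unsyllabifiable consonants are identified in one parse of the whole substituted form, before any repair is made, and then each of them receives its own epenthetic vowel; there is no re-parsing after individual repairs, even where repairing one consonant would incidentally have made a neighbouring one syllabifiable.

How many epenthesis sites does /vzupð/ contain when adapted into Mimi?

3

After substitution the input is /ŋzupð/.
The unsyllabifiable consonants are /ŋ/, /p/, /ð/; each receives one epenthetic vowel.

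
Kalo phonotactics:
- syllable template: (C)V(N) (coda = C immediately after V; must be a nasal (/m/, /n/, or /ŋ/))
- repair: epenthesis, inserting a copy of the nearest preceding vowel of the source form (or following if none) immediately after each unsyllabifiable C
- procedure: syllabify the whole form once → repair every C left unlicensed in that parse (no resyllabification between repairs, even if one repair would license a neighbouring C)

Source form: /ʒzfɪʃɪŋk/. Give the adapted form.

Under (C)V(N), the unsyllabifiable consonants are /ʒ/, /z/, /k/ (only a nasal (/m/, /n/, or /ŋ/) is licensed in coda position; onsets are limited to one consonant).
Each unlicensed consonant becomes the onset of a new syllable: /ʒ/ → /ʒɪ/, /z/ → /zɪ/, /k/ → /kɪ/.

ʒɪzɪfɪʃɪŋkɪ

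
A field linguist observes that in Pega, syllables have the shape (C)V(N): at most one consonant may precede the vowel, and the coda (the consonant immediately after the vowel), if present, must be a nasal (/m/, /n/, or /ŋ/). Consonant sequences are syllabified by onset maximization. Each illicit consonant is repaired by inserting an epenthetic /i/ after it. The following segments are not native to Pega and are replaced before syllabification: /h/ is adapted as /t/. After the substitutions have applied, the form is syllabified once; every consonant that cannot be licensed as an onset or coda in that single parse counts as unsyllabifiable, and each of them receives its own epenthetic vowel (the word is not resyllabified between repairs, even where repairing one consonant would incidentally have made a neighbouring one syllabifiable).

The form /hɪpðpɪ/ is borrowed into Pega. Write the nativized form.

tɪpiðipɪ

Substitution: /h/ → /t/, giving /tɪpðpɪ/.
Syllabifying with onset maximization leaves /p/, /ð/ stranded (only a nasal (/m/, /n/, or /ŋ/) is licensed in coda position; onsets are limited to one consonant).
Epenthesis after each stranded consonant: /p/ → /pi/, /ð/ → /ði/.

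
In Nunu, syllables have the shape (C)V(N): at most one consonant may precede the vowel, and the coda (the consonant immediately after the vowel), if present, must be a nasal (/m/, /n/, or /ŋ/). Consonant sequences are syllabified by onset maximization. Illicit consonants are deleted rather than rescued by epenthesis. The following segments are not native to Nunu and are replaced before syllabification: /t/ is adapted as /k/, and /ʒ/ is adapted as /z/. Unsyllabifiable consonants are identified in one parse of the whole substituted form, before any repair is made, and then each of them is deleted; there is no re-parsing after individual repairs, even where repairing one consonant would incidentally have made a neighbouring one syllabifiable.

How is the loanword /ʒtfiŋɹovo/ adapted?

fiŋɹovo

Substitution: /ʒ/ → /z/, /t/ → /k/, giving /zkfiŋɹovo/.
Under (C)V(N), the unsyllabifiable consonants are /z/, /k/ (only a nasal (/m/, /n/, or /ŋ/) is licensed in coda position; onsets are limited to one consonant).
Deleting the stranded consonants removes /z/, /k/.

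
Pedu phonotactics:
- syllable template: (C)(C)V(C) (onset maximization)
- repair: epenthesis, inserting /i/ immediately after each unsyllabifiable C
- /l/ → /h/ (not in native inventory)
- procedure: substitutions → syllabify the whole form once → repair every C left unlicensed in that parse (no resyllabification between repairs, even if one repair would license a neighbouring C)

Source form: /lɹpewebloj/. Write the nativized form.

hiɹpewebhoj

Substitution: /l/ → /h/, giving /hɹpewebhoj/.
Under (C)(C)V(C), the unsyllabifiable consonants are /h/ (at most one coda consonant is licensed; onsets may contain at most 2 consonants).
Epenthesis after each stranded consonant: /h/ → /hi/.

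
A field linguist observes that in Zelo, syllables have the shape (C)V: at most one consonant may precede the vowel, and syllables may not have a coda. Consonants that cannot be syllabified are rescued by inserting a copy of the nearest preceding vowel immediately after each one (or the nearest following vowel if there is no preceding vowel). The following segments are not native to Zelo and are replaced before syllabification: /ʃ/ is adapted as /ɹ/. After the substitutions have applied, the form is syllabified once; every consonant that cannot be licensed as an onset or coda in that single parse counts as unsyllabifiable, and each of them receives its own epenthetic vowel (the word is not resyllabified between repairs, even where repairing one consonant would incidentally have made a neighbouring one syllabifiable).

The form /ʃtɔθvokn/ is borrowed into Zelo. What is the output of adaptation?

Substitution: /ʃ/ → /ɹ/, giving /ɹtɔθvokn/.
Under (C)V, the unsyllabifiable consonants are /ɹ/, /θ/, /k/, /n/ (no codas are permitted; onsets are limited to one consonant).
Each unlicensed consonant becomes the onset of a new syllable: /ɹ/ → /ɹɔ/, /θ/ → /θɔ/, /k/ → /ko/, /n/ → /no/.

ɹɔtɔθɔvokono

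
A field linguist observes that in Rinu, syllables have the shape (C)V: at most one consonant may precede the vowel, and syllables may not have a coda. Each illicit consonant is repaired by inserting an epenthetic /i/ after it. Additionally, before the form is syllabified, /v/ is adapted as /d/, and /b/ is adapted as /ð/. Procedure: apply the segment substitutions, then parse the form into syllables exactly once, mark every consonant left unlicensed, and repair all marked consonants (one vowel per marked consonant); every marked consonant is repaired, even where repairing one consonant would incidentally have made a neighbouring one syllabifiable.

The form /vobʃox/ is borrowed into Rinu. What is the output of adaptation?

Substitution: /v/ → /d/, /b/ → /ð/, giving /doðʃox/.
Syllabifying with onset maximization leaves /ð/, /x/ stranded (no codas are permitted; onsets are limited to one consonant).
Inserting the epenthetic vowel yields /ð/ → /ði/, /x/ → /xi/.

doðiʃoxi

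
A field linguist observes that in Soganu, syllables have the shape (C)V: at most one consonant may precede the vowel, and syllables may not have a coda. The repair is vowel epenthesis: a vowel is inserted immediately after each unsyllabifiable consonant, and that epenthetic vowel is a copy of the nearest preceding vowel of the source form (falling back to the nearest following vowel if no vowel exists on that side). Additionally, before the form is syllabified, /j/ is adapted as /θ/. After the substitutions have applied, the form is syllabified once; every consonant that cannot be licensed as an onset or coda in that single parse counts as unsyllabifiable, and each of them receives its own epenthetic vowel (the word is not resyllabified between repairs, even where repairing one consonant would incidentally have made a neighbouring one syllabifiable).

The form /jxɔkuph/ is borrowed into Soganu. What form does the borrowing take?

Substitution: /j/ → /θ/, giving /θxɔkuph/.
Under (C)V, the unsyllabifiable consonants are /θ/, /p/, /h/ (no codas are permitted; onsets are limited to one consonant).
Each unlicensed consonant becomes the onset of a new syllable: /θ/ → /θɔ/, /p/ → /pu/, /h/ → /hu/.

θɔxɔkupuhu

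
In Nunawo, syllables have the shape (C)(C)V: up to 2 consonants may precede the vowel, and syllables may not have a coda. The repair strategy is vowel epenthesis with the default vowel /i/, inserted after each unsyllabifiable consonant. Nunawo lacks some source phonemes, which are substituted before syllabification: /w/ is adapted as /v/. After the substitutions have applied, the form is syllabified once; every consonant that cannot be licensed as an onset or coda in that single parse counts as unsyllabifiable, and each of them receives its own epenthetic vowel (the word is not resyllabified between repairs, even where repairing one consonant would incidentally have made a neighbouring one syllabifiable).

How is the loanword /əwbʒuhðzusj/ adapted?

əvibʒuhiðzusiji

Substitution: /w/ → /v/, giving /əvbʒuhðzusj/.
The consonants /v/, /h/, /s/, /j/ cannot be parsed into a legal (C)(C)V syllable (no codas are permitted; onsets may contain at most 2 consonants).
Each unlicensed consonant becomes the onset of a new syllable: /v/ → /vi/, /h/ → /hi/, /s/ → /si/, /j/ → /ji/.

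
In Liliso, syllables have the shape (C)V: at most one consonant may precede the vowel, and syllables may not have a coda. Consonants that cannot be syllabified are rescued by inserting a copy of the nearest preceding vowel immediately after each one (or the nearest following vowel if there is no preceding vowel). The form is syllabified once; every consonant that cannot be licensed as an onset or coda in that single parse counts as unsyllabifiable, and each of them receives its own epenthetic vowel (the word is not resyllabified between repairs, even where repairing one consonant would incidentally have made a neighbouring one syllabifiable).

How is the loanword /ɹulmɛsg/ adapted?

ɹulumɛsɛgɛ

The consonants /l/, /s/, /g/ cannot be parsed into a legal (C)V syllable (no codas are permitted; onsets are limited to one consonant).
Each unlicensed consonant becomes the onset of a new syllable: /l/ → /lu/, /s/ → /sɛ/, /g/ → /gɛ/.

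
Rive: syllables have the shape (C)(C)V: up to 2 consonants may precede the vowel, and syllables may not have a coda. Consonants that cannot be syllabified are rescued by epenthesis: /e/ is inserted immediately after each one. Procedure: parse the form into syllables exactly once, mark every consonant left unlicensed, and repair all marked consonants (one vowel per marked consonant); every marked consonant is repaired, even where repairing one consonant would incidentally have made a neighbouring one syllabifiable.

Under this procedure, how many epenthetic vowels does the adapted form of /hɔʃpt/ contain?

3

The unsyllabifiable consonants are /ʃ/, /p/, /t/; each receives one epenthetic vowel.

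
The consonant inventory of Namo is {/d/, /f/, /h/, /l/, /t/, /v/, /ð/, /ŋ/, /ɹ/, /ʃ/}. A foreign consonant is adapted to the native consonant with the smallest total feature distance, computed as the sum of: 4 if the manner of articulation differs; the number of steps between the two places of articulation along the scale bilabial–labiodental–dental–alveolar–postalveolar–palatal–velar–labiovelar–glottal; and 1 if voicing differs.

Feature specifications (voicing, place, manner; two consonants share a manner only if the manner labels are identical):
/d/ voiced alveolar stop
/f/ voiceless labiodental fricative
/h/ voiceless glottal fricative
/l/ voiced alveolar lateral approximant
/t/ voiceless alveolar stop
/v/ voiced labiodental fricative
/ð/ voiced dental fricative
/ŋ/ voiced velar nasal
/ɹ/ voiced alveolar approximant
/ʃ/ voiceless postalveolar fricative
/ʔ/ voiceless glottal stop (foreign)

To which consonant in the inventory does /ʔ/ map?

/h/ is closest: manner differs (stop→fricative, +4), place distance 0 (glottal→glottal), same voicing; total 4. Next closest is /t/ at distance 5.

h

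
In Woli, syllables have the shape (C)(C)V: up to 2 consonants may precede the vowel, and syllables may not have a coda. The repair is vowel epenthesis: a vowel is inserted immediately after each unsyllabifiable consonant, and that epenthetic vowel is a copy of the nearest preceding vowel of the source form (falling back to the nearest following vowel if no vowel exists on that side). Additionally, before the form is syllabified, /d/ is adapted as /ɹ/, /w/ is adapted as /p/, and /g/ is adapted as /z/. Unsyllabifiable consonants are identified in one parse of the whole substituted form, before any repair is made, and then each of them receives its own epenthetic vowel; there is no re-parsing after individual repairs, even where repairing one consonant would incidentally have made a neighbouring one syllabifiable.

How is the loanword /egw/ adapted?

ezepe

Substitution: /g/ → /z/, /w/ → /p/, giving /ezp/.
The consonants /z/, /p/ cannot be parsed into a legal (C)(C)V syllable (no codas are permitted; onsets may contain at most 2 consonants).
Each unlicensed consonant becomes the onset of a new syllable: /z/ → /ze/, /p/ → /pe/.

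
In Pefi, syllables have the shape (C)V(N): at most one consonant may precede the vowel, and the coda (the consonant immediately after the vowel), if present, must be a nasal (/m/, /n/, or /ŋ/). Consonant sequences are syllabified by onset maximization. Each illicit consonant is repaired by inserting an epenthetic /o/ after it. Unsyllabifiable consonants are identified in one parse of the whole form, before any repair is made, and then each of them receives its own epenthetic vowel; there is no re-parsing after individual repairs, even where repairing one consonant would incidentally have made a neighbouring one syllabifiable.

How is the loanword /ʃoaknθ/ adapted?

Under (C)V(N), the unsyllabifiable consonants are /k/, /n/, /θ/ (only a nasal (/m/, /n/, or /ŋ/) is licensed in coda position; onsets are limited to one consonant).
Each unlicensed consonant becomes the onset of a new syllable: /k/ → /ko/, /n/ → /no/, /θ/ → /θo/.

ʃoakonoθo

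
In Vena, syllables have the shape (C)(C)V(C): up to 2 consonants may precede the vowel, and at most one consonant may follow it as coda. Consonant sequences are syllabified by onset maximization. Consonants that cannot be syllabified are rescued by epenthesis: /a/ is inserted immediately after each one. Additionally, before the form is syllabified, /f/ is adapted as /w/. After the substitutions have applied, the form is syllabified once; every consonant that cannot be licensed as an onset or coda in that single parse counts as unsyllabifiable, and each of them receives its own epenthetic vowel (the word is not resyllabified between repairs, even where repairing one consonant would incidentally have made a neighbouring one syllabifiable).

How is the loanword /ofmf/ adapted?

Substitution: /f/ → /w/, giving /owmw/.
The consonants /m/, /w/ cannot be parsed into a legal (C)(C)V(C) syllable (at most one coda consonant is licensed; onsets may contain at most 2 consonants).
Epenthesis after each stranded consonant: /m/ → /ma/, /w/ → /wa/.

owmawa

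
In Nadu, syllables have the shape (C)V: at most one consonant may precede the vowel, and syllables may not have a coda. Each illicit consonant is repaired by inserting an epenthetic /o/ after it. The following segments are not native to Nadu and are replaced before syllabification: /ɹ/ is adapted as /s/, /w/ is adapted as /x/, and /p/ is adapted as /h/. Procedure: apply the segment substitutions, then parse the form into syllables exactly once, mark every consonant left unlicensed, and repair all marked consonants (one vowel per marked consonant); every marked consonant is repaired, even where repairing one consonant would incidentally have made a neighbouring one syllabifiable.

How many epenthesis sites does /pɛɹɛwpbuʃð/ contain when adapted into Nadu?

4

After substitution the input is /hɛsɛxhbuʃð/.
The unsyllabifiable consonants are /x/, /h/, /ʃ/, /ð/; each receives one epenthetic vowel.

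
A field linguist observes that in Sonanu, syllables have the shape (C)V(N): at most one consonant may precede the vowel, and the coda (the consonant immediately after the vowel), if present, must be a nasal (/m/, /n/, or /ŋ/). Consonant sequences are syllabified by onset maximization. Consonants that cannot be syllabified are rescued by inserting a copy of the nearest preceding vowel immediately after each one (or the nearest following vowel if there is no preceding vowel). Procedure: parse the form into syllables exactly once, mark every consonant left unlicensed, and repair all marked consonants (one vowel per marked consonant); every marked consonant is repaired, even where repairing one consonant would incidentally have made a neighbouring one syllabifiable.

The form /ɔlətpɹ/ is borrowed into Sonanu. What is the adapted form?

ɔlətəpəɹə

Syllabifying with onset maximization leaves /t/, /p/, /ɹ/ stranded (only a nasal (/m/, /n/, or /ŋ/) is licensed in coda position; onsets are limited to one consonant).
Each unlicensed consonant becomes the onset of a new syllable: /t/ → /tə/, /p/ → /pə/, /ɹ/ → /ɹə/.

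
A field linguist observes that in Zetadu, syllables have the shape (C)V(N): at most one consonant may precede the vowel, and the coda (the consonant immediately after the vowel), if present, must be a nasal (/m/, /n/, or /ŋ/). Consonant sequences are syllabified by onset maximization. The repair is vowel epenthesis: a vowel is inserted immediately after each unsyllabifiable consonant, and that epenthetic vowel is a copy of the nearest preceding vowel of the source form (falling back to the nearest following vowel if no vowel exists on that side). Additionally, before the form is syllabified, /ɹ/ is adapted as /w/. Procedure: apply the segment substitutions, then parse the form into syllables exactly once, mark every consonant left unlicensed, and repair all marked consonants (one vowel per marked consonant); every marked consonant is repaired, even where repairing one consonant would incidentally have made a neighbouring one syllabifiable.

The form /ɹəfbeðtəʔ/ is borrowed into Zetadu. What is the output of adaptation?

wəfəbeðetəʔə

Substitution: /ɹ/ → /w/, giving /wəfbeðtəʔ/.
Under (C)V(N), the unsyllabifiable consonants are /f/, /ð/, /ʔ/ (only a nasal (/m/, /n/, or /ŋ/) is licensed in coda position; onsets are limited to one consonant).
Inserting the epenthetic vowel yields /f/ → /fə/, /ð/ → /ðe/, /ʔ/ → /ʔə/.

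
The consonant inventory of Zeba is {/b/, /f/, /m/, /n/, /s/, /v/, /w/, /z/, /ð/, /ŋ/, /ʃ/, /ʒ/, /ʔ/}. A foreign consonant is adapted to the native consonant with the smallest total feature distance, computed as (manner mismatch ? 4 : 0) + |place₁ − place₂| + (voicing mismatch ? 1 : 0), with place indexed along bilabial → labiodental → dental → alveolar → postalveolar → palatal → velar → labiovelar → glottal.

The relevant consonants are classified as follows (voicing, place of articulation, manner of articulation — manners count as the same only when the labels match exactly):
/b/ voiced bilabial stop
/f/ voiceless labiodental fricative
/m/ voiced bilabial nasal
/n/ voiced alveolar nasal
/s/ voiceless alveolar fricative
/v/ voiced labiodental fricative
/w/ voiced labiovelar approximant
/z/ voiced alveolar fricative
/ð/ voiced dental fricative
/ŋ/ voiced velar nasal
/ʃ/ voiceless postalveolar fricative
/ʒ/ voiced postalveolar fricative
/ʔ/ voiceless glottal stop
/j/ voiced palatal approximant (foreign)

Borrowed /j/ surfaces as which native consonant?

w

/w/ is closest: same manner (approximant), place distance 2 (palatal→labiovelar), same voicing; total 2. Next closest is /ŋ/ at distance 5.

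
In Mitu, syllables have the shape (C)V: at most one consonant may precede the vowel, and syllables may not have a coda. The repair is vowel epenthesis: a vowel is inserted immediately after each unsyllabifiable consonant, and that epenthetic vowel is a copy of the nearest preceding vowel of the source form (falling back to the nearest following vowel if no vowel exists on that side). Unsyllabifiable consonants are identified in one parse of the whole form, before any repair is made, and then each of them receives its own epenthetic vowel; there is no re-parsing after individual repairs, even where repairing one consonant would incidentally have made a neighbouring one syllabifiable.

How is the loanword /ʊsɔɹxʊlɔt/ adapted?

ʊsɔɹɔxʊlɔtɔ

Syllabifying with onset maximization leaves /ɹ/, /t/ stranded (no codas are permitted; onsets are limited to one consonant).
Each unlicensed consonant becomes the onset of a new syllable: /ɹ/ → /ɹɔ/, /t/ → /tɔ/.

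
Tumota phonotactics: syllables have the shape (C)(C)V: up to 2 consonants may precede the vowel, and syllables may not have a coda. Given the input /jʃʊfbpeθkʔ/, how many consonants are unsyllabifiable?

Syllabifying with onset maximization leaves /f/, /θ/, /k/, /ʔ/ stranded (no codas are permitted; onsets may contain at most 2 consonants).

4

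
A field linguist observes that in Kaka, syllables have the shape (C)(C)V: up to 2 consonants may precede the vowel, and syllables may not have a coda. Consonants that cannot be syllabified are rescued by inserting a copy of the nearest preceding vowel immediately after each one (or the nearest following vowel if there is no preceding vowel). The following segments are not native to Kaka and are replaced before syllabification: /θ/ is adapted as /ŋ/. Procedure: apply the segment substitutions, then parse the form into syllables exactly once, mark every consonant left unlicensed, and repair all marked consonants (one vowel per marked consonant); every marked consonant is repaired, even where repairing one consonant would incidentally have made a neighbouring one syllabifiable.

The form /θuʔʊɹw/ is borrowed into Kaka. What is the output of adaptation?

ŋuʔʊɹʊwʊ

Substitution: /θ/ → /ŋ/, giving /ŋuʔʊɹw/.
Syllabifying with onset maximization leaves /ɹ/, /w/ stranded (no codas are permitted; onsets may contain at most 2 consonants).
Each unlicensed consonant becomes the onset of a new syllable: /ɹ/ → /ɹʊ/, /w/ → /wʊ/.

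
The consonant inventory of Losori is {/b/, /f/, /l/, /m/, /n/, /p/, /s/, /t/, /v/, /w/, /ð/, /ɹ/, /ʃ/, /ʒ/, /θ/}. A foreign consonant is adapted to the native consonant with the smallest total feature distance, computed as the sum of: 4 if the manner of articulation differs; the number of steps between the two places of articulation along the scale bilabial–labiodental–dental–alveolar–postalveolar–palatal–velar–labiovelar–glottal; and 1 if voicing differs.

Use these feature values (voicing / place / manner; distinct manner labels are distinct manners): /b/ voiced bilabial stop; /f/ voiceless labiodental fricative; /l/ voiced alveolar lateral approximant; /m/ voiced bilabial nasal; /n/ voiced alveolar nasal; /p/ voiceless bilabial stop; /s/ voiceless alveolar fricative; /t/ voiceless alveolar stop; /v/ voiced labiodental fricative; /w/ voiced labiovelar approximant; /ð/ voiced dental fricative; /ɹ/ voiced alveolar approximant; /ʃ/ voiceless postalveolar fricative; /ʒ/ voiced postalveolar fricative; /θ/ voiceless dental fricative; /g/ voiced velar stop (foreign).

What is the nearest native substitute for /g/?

t

/t/ is closest: same manner (stop), place distance 3 (velar→alveolar), voicing differs (+1); total 4. Next closest is /w/ at distance 5.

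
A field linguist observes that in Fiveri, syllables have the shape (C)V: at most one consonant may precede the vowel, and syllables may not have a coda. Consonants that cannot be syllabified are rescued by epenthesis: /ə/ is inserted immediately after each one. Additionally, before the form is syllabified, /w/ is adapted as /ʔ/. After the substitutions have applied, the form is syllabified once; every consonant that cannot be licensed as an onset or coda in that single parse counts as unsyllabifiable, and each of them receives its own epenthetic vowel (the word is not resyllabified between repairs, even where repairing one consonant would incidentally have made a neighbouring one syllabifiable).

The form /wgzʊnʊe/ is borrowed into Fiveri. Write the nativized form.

Substitution: /w/ → /ʔ/, giving /ʔgzʊnʊe/.
Syllabifying with onset maximization leaves /ʔ/, /g/ stranded (no codas are permitted; onsets are limited to one consonant).
Epenthesis after each stranded consonant: /ʔ/ → /ʔə/, /g/ → /gə/.

ʔəgəzʊnʊe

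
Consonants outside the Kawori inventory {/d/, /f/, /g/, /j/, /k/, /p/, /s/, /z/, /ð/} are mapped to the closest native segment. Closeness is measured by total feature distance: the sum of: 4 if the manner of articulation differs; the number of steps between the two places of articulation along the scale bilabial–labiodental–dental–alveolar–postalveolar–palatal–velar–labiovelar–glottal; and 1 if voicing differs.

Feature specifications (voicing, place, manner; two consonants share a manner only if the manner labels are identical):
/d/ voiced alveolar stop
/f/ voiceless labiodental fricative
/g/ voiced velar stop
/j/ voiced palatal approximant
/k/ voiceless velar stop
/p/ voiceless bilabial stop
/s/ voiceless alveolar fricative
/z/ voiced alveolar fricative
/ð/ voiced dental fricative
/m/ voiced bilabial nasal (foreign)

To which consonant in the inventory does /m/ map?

/p/ is closest: manner differs (nasal→stop, +4), place distance 0 (bilabial→bilabial), voicing differs (+1); total 5. Next closest is /f/ at distance 6.

p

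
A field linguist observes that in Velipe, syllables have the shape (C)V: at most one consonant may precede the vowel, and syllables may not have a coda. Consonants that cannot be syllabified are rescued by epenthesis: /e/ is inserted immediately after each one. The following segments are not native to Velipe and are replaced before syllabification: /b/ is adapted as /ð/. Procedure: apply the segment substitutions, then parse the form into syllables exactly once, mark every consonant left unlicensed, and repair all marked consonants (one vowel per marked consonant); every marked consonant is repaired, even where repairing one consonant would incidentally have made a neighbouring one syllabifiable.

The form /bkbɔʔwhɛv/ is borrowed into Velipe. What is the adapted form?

ðekeðɔʔewehɛve

Substitution: /b/ → /ð/, giving /ðkðɔʔwhɛv/.
Syllabifying with onset maximization leaves /ð/, /k/, /ʔ/, /w/, /v/ stranded (no codas are permitted; onsets are limited to one consonant).
Epenthesis after each stranded consonant: /ð/ → /ðe/, /k/ → /ke/, /ʔ/ → /ʔe/, /w/ → /we/, /v/ → /ve/.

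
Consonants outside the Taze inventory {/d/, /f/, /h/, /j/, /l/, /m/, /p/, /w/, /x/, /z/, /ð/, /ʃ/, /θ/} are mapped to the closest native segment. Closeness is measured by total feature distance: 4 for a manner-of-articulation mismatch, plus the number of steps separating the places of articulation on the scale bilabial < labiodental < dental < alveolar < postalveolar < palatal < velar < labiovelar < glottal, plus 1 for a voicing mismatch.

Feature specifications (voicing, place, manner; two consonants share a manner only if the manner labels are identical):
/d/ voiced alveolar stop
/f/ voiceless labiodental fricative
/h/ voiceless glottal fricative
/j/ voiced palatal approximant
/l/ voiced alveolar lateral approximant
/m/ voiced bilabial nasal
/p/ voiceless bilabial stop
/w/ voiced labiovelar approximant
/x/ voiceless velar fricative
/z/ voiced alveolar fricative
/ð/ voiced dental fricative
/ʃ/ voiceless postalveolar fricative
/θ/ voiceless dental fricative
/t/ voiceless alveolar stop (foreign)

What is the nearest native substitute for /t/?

/d/ is closest: same manner (stop), place distance 0 (alveolar→alveolar), voicing differs (+1); total 1. Next closest is /p/ at distance 3.

d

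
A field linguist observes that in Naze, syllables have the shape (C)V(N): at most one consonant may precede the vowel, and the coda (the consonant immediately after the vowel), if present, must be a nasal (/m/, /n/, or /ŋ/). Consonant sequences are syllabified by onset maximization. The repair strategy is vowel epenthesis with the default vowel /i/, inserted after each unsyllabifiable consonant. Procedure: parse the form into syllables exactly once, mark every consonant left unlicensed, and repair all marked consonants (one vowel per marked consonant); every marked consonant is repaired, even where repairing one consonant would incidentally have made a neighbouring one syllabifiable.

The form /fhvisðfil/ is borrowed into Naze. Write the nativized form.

Under (C)V(N), the unsyllabifiable consonants are /f/, /h/, /s/, /ð/, /l/ (only a nasal (/m/, /n/, or /ŋ/) is licensed in coda position; onsets are limited to one consonant).
Each unlicensed consonant becomes the onset of a new syllable: /f/ → /fi/, /h/ → /hi/, /s/ → /si/, /ð/ → /ði/, /l/ → /li/.

fihivisiðifili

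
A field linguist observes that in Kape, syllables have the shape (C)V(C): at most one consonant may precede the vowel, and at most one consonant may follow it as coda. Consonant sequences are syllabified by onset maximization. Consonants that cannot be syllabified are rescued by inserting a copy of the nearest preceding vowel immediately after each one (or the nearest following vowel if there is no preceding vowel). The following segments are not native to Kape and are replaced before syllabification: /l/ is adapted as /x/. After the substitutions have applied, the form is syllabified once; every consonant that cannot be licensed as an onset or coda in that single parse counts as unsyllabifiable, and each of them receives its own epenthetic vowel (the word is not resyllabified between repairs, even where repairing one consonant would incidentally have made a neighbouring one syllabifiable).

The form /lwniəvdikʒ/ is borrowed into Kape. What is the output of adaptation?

xiwiniəvdikʒi

Substitution: /l/ → /x/, giving /xwniəvdikʒ/.
Syllabifying with onset maximization leaves /x/, /w/, /ʒ/ stranded (at most one coda consonant is licensed; onsets are limited to one consonant).
Each unlicensed consonant becomes the onset of a new syllable: /x/ → /xi/, /w/ → /wi/, /ʒ/ → /ʒi/.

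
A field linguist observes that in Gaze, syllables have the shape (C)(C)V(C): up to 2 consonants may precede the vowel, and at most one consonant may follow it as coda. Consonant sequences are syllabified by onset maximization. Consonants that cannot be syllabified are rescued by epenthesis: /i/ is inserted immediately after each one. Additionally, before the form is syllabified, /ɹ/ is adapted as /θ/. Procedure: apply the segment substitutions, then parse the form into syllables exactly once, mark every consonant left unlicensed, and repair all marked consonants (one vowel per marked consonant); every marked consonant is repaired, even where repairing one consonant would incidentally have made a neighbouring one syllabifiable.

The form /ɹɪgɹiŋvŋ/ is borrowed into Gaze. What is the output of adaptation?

Substitution: /ɹ/ → /θ/, giving /θɪgθiŋvŋ/.
Syllabifying with onset maximization leaves /v/, /ŋ/ stranded (at most one coda consonant is licensed; onsets may contain at most 2 consonants).
Each unlicensed consonant becomes the onset of a new syllable: /v/ → /vi/, /ŋ/ → /ŋi/.

θɪgθiŋviŋi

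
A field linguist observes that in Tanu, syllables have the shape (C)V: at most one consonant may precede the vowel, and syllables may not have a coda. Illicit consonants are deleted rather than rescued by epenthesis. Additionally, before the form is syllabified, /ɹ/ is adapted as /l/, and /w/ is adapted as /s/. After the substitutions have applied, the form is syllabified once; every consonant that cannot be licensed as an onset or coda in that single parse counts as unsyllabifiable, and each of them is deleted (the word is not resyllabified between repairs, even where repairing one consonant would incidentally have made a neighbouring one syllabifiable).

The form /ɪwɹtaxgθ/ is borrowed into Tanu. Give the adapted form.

Substitution: /w/ → /s/, /ɹ/ → /l/, giving /ɪsltaxgθ/.
Under (C)V, the unsyllabifiable consonants are /s/, /l/, /x/, /g/, /θ/ (no codas are permitted; onsets are limited to one consonant).
Deleting the stranded consonants removes /s/, /l/, /x/, /g/, /θ/.

ɪta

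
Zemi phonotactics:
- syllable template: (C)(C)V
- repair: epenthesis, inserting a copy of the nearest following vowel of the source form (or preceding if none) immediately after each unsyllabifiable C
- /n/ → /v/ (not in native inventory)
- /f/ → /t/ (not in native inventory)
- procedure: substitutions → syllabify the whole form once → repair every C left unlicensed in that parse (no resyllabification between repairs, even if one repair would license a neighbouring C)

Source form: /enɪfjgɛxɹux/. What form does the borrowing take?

evɪtɛjgɛxɹuxu

Substitution: /n/ → /v/, /f/ → /t/, giving /evɪtjgɛxɹux/.
The consonants /t/, /x/ cannot be parsed into a legal (C)(C)V syllable (no codas are permitted; onsets may contain at most 2 consonants).
Inserting the epenthetic vowel yields /t/ → /tɛ/, /x/ → /xu/.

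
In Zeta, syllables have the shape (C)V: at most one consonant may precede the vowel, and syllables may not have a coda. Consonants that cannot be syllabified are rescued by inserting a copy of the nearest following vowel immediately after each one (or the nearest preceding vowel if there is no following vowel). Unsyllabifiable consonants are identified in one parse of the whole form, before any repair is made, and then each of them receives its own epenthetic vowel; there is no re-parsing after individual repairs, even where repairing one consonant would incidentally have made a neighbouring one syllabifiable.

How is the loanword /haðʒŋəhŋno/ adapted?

haðəʒəŋəhoŋono

Under (C)V, the unsyllabifiable consonants are /ð/, /ʒ/, /h/, /ŋ/ (no codas are permitted; onsets are limited to one consonant).
Inserting the epenthetic vowel yields /ð/ → /ðə/, /ʒ/ → /ʒə/, /h/ → /ho/, /ŋ/ → /ŋo/.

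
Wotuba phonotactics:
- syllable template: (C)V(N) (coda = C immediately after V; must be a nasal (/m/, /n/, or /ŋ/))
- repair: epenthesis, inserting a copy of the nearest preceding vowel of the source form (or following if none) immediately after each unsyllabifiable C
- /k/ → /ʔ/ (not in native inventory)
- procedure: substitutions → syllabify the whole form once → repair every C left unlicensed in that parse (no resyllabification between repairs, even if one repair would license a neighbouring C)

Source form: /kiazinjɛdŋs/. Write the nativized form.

Substitution: /k/ → /ʔ/, giving /ʔiazinjɛdŋs/.
The consonants /d/, /ŋ/, /s/ cannot be parsed into a legal (C)V(N) syllable (only a nasal (/m/, /n/, or /ŋ/) is licensed in coda position; onsets are limited to one consonant).
Epenthesis after each stranded consonant: /d/ → /dɛ/, /ŋ/ → /ŋɛ/, /s/ → /sɛ/.

ʔiazinjɛdɛŋɛsɛ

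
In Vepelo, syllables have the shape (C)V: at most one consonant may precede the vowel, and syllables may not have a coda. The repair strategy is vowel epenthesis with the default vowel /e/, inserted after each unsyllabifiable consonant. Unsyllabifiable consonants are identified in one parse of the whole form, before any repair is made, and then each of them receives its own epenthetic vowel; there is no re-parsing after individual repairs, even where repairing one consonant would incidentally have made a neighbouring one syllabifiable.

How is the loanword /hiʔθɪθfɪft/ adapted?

Syllabifying with onset maximization leaves /ʔ/, /θ/, /f/, /t/ stranded (no codas are permitted; onsets are limited to one consonant).
Each unlicensed consonant becomes the onset of a new syllable: /ʔ/ → /ʔe/, /θ/ → /θe/, /f/ → /fe/, /t/ → /te/.

hiʔeθɪθefɪfete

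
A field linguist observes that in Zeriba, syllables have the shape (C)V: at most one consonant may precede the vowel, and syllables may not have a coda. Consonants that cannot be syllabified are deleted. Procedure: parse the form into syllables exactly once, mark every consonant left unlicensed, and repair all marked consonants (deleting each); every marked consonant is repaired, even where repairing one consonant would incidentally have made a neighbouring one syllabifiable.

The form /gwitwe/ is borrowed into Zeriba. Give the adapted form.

Syllabifying with onset maximization leaves /g/, /t/ stranded (no codas are permitted; onsets are limited to one consonant).
Deleting the stranded consonants removes /g/, /t/.

wiwe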